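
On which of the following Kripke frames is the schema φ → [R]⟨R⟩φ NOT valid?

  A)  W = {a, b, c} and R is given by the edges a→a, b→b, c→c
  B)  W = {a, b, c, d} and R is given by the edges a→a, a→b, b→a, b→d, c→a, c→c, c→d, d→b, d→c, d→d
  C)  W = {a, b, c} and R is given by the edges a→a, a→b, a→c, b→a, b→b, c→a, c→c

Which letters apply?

The schema φ → [R]⟨R⟩φ is axiom B; it is valid on a frame iff R is symmetric.
(A) R is symmetric (every R-edge is matched by its reverse), so the schema is valid here.
(B) R is not symmetric (c R a but not a R c), so the schema fails here.
(C) R is symmetric (every R-edge is matched by its reverse), so the schema is valid here.

B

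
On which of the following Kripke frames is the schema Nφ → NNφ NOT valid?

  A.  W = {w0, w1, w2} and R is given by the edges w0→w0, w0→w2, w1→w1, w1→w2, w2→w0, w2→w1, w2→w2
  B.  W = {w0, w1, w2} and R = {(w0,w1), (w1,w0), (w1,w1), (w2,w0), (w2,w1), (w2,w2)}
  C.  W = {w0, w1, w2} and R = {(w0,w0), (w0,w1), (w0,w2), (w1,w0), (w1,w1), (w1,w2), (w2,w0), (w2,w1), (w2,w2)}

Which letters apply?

A, B

The schema Nφ → NNφ is axiom 4; it is valid on a frame iff R is transitive.
(A) R is not transitive (w0 R w2 and w2 R w1 but not w0 R w1), so the schema fails here.
(B) R is not transitive (w0 R w1 and w1 R w0 but not w0 R w0), so the schema fails here.
(C) R is transitive (R is closed under composition), so the schema is valid here.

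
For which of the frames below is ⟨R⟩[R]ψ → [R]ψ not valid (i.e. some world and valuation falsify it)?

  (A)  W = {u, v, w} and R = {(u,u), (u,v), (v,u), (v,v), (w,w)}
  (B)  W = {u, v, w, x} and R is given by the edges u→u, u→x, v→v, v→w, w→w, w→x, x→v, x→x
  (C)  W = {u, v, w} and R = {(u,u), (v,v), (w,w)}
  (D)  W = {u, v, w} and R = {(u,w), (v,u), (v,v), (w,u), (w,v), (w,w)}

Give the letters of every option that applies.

B, D

The schema ⟨R⟩[R]ψ → [R]ψ is the dual of axiom 5; it is valid on a frame iff R is euclidean.
(A) R is euclidean (any two R-successors of the same world are R-related), so the schema is valid here.
(B) R is not euclidean (u R x and u R u but not x R u), so the schema fails here.
(C) R is euclidean (any two R-successors of the same world are R-related), so the schema is valid here.
(D) R is not euclidean (v R u and v R v but not u R v), so the schema fails here.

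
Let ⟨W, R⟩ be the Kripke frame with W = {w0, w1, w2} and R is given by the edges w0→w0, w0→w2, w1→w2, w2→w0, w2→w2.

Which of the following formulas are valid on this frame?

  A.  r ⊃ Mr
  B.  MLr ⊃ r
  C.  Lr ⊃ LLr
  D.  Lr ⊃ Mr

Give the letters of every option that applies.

D

R is not reflexive: not w1 R w1.
R is not symmetric: w1 R w2 but not w2 R w1.
R is not transitive: w1 R w2 and w2 R w0 but not w1 R w0.
R is serial: every world has an R-successor.
(A) the dual of axiom T: valid iff R is reflexive. R is not reflexive — not valid.
(B) the dual of axiom B: valid iff R is symmetric. R is not symmetric — not valid.
(C) Lr ⊃ LLr is axiom 4; it is valid on a frame exactly when R is transitive. R is not transitive, so not valid.
(D) Lr ⊃ Mr is axiom D, which corresponds to seriality. R is serial — valid.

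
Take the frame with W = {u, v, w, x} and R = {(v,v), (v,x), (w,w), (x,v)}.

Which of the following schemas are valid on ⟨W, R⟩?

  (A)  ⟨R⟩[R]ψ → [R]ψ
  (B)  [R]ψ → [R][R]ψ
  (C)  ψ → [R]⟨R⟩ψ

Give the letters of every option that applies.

C

R is symmetric: every R-edge is matched by its reverse.
R is not transitive: x R v and v R x but not x R x.
R is not euclidean: v R x and v R x but not x R x.
(A) ⟨R⟩[R]ψ → [R]ψ (the dual of axiom 5) characterises the euclidean frames. R is not euclidean — not valid.
(B) [R]ψ → [R][R]ψ (axiom 4) characterises the transitive frames. R is not transitive — not valid.
(C) ψ → [R]⟨R⟩ψ (axiom B) characterises the symmetric frames. R is symmetric — valid.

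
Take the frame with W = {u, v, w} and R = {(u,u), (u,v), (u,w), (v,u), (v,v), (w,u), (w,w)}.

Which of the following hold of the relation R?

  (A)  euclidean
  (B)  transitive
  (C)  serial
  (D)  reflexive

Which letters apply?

C, D

(A) not euclidean: u R v and u R w but not v R w.
(B) not transitive: v R u and u R w but not v R w.
(C) serial: every world has an R-successor.
(D) reflexive: each world relates to itself.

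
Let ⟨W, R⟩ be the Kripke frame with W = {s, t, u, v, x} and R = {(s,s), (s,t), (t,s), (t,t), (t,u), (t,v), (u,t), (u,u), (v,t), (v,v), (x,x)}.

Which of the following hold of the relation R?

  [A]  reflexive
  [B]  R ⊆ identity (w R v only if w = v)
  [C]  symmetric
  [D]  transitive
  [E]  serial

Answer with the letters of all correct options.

(A) reflexive: each world relates to itself.
(B) not ⊆ identity: s R t with s ≠ t.
(C) symmetric: every R-edge is matched by its reverse.
(D) not transitive: s R t and t R u but not s R u.
(E) serial: every world has an R-successor.

A, C, E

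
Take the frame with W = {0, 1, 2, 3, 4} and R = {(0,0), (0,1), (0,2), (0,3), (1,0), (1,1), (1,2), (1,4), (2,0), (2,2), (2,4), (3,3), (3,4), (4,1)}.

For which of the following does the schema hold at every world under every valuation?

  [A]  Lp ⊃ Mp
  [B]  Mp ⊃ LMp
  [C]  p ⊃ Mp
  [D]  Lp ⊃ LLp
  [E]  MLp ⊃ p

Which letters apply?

R is not reflexive: not 4 R 4.
R is not symmetric: 0 R 3 but not 3 R 0.
R is not transitive: 0 R 1 and 1 R 4 but not 0 R 4.
R is not euclidean: 0 R 1 and 0 R 3 but not 1 R 3.
R is serial: every world has an R-successor.
(A) Lp ⊃ Mp (axiom D) characterises the serial frames. R is serial — valid.
(B) Mp ⊃ LMp is axiom 5; it is valid on a frame exactly when R is euclidean. R is not euclidean, so not valid.
(C) p ⊃ Mp is the dual of axiom T; it is valid on a frame exactly when R is reflexive. R is not reflexive, so not valid.
(D) Lp ⊃ LLp is axiom 4, which corresponds to transitivity. R is not transitive — not valid.
(E) MLp ⊃ p is the dual of axiom B, which corresponds to symmetry. R is not symmetric — not valid.

A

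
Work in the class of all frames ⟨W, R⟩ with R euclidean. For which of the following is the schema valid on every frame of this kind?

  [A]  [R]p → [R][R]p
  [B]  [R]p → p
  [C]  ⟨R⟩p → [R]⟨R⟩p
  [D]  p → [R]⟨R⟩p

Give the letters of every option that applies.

(A) axiom 4: valid iff R is transitive. Such an R need not be transitive — not valid.
(B) [R]p → p (axiom T) characterises the reflexive frames. Such an R need not be reflexive — not valid.
(C) axiom 5: valid iff R is euclidean. Every such R is euclidean — valid.
(D) p → [R]⟨R⟩p (axiom B) characterises the symmetric frames. Such an R need not be symmetric — not valid.

C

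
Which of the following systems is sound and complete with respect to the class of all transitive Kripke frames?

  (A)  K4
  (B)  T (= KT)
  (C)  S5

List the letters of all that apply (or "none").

(A) K4 is determined by exactly this class.
(B) T (= KT) is determined by the class of reflexive frames.
(C) S5 is determined by the class of reflexive, symmetric, and transitive frames.

A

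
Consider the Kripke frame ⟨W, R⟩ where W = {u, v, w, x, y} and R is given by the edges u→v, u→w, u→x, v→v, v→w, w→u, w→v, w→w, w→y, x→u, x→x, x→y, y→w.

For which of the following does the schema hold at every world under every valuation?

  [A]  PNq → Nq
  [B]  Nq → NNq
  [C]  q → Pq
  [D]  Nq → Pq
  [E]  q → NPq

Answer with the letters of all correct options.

R is not reflexive: not u R u.
R is not symmetric: u R v but not v R u.
R is not transitive: u R w and w R u but not u R u.
R is not euclidean: u R v and u R x but not v R x.
R is serial: every world has an R-successor.
(A) PNq → Nq is the dual of axiom 5; it is valid on a frame exactly when R is euclidean. R is not euclidean, so not valid.
(B) Nq → NNq is axiom 4, which corresponds to transitivity. R is not transitive — not valid.
(C) q → Pq is the dual of axiom T; it is valid on a frame exactly when R is reflexive. R is not reflexive, so not valid.
(D) Nq → Pq (axiom D) characterises the serial frames. R is serial — valid.
(E) q → NPq is axiom B, which corresponds to symmetry. R is not symmetric — not valid.

D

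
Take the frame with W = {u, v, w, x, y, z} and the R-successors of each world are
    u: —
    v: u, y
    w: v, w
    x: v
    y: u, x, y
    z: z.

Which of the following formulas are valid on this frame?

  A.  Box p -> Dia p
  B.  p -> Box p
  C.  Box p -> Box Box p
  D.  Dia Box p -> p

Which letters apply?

R is not symmetric: v R u but not u R v.
R is not transitive: v R y and y R x but not v R x.
R is not serial: u has no R-successor.
R is not a subset of the identity: v R u with v ≠ u.
(A) Box p -> Dia p is axiom D; it is valid on a frame exactly when R is serial. R is not serial, so not valid.
(B) p -> Box p (equivalent to ◇p→p) corresponds to R being a subset of the identity. Here R ⊄ identity, so not valid.
(C) Box p -> Box Box p (axiom 4) characterises the transitive frames. R is not transitive — not valid.
(D) Dia Box p -> p (the dual of axiom B) characterises the symmetric frames. R is not symmetric — not valid.

none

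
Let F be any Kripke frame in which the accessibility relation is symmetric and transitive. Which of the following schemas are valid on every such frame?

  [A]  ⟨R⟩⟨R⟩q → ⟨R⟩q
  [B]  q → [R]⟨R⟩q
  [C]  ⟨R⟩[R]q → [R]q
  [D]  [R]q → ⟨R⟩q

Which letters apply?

A symmetric transitive relation is euclidean (uRv and uRw give vRu by symmetry, then vRw by transitivity).
(A) ⟨R⟩⟨R⟩q → ⟨R⟩q is the dual of axiom 4; it is valid on a frame exactly when R is transitive. Every such R is transitive, so valid.
(B) axiom B: valid iff R is symmetric. Every such R is symmetric — valid.
(C) the dual of axiom 5: valid iff R is euclidean. Every such R is euclidean — valid.
(D) [R]q → ⟨R⟩q (axiom D) characterises the serial frames. Such an R need not be serial — not valid.

A, B, C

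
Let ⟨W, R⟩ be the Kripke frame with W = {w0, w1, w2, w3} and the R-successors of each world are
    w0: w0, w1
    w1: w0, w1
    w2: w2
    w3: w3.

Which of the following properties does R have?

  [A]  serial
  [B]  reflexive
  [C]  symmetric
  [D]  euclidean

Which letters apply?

(A) serial: every world has an R-successor.
(B) reflexive: each world relates to itself.
(C) symmetric: every R-edge is matched by its reverse.
(D) euclidean: any two R-successors of the same world are R-related.

A, B, C, D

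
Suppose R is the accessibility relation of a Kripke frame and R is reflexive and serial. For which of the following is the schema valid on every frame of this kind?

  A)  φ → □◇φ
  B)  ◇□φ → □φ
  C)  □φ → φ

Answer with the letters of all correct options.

C

(A) axiom B: valid iff R is symmetric. Such an R need not be symmetric — not valid.
(B) ◇□φ → □φ is the dual of axiom 5, which corresponds to the euclidean property. Such an R need not be euclidean — not valid.
(C) □φ → φ is axiom T; it is valid on a frame exactly when R is reflexive. Every such R is reflexive, so valid.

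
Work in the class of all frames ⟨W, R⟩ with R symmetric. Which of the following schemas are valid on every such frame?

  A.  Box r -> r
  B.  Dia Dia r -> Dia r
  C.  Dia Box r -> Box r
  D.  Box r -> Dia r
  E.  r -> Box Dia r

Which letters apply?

(A) Box r -> r is axiom T, which corresponds to reflexivity. Such an R need not be reflexive — not valid.
(B) Dia Dia r -> Dia r is the dual of axiom 4, which corresponds to transitivity. Such an R need not be transitive — not valid.
(C) the dual of axiom 5: valid iff R is euclidean. Such an R need not be euclidean — not valid.
(D) axiom D: valid iff R is serial. Such an R need not be serial — not valid.
(E) r -> Box Dia r (axiom B) characterises the symmetric frames. Every such R is symmetric — valid.

E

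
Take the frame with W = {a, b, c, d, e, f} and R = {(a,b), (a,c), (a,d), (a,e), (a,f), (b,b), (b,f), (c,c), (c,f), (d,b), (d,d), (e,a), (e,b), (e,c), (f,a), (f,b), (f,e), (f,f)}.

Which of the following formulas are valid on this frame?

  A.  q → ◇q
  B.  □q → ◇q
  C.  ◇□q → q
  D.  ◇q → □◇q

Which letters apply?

R is not reflexive: not a R a.
R is not symmetric: a R b but not b R a.
R is not euclidean: a R b and a R c but not b R c.
R is serial: every world has an R-successor.
(A) q → ◇q (the dual of axiom T) characterises the reflexive frames. R is not reflexive — not valid.
(B) □q → ◇q is axiom D; it is valid on a frame exactly when R is serial. R is serial, so valid.
(C) ◇□q → q (the dual of axiom B) characterises the symmetric frames. R is not symmetric — not valid.
(D) axiom 5: valid iff R is euclidean. R is not euclidean — not valid.

B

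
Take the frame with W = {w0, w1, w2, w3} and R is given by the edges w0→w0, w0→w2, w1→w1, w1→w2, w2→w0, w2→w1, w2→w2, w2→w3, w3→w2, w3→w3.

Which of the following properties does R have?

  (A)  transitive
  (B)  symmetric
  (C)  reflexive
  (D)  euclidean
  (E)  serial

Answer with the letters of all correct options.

B, C, E

(A) not transitive: w0 R w2 and w2 R w1 but not w0 R w1.
(B) symmetric: every R-edge is matched by its reverse.
(C) reflexive: each world relates to itself.
(D) not euclidean: w2 R w0 and w2 R w1 but not w0 R w1.
(E) serial: every world has an R-successor.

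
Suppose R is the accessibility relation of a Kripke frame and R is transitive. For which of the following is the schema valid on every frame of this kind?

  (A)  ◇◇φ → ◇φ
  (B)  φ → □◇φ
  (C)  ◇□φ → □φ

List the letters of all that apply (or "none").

(A) ◇◇φ → ◇φ is the dual of axiom 4, which corresponds to transitivity. Every such R is transitive — valid.
(B) φ → □◇φ is axiom B; it is valid on a frame exactly when R is symmetric. Such an R need not be symmetric, so not valid.
(C) ◇□φ → □φ is the dual of axiom 5; it is valid on a frame exactly when R is euclidean. Such an R need not be euclidean, so not valid.

A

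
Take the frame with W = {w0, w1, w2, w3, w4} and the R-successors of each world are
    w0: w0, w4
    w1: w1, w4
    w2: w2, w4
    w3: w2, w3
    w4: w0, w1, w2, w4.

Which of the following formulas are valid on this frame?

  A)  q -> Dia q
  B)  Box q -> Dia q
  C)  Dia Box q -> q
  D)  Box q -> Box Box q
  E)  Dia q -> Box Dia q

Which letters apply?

R is reflexive: each world relates to itself.
R is not symmetric: w3 R w2 but not w2 R w3.
R is not transitive: w0 R w4 and w4 R w1 but not w0 R w1.
R is not euclidean: w3 R w2 and w3 R w3 but not w2 R w3.
R is serial: every world has an R-successor.
(A) q -> Dia q is the dual of axiom T; it is valid on a frame exactly when R is reflexive. R is reflexive, so valid.
(B) Box q -> Dia q is axiom D; it is valid on a frame exactly when R is serial. R is serial, so valid.
(C) Dia Box q -> q (the dual of axiom B) characterises the symmetric frames. R is not symmetric — not valid.
(D) axiom 4: valid iff R is transitive. R is not transitive — not valid.
(E) Dia q -> Box Dia q is axiom 5, which corresponds to the euclidean property. R is not euclidean — not valid.

A, B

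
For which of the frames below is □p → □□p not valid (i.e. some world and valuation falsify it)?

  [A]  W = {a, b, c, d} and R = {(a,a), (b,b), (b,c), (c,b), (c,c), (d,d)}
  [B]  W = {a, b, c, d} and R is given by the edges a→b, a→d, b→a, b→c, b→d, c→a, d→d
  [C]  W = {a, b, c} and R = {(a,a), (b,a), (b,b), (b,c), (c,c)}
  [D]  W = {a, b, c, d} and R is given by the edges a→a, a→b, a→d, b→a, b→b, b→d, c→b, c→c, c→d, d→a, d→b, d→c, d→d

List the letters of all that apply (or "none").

B, D

The schema □p → □□p is axiom 4; it is valid on a frame iff R is transitive.
(A) R is transitive (R is closed under composition), so the schema is valid here.
(B) R is not transitive (a R b and b R a but not a R a), so the schema fails here.
(C) R is transitive (R is closed under composition), so the schema is valid here.
(D) R is not transitive (a R d and d R c but not a R c), so the schema fails here.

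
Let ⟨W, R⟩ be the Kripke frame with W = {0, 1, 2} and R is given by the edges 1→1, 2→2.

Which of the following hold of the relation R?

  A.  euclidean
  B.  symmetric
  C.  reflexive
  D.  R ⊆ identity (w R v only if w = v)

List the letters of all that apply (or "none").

A, B, D

(A) euclidean: any two R-successors of the same world are R-related.
(B) symmetric: every R-edge is matched by its reverse.
(C) not reflexive: not 0 R 0.
(D) ⊆ identity: every R-edge is a self-loop.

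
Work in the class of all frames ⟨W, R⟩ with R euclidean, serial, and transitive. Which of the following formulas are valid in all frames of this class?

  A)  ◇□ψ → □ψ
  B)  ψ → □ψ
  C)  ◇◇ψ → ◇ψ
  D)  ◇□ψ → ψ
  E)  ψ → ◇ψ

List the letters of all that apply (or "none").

(A) ◇□ψ → □ψ is the dual of axiom 5; it is valid on a frame exactly when R is euclidean. Every such R is euclidean, so valid.
(B) ψ → □ψ (equivalent to ◇p→p) corresponds to R being a subset of the identity. Such an R need not be a subset of the identity, so not valid.
(C) ◇◇ψ → ◇ψ is the dual of axiom 4, which corresponds to transitivity. Every such R is transitive — valid.
(D) the dual of axiom B: valid iff R is symmetric. Such an R need not be symmetric — not valid.
(E) the dual of axiom T: valid iff R is reflexive. Such an R need not be reflexive — not valid.

A, C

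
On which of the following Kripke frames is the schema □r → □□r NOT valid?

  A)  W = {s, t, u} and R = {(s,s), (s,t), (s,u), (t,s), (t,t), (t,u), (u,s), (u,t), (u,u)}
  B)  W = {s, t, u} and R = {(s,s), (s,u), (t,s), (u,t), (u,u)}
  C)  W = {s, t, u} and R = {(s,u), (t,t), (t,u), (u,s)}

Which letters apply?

The schema □r → □□r is axiom 4; it is valid on a frame iff R is transitive.
(A) R is transitive (R is closed under composition), so the schema is valid here.
(B) R is not transitive (s R u and u R t but not s R t), so the schema fails here.
(C) R is not transitive (s R u and u R s but not s R s), so the schema fails here.

B, C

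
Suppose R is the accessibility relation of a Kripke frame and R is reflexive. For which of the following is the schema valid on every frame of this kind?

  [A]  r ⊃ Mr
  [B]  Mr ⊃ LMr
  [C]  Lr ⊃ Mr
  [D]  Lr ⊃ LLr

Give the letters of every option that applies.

A reflexive relation is serial.
(A) r ⊃ Mr is the dual of axiom T; it is valid on a frame exactly when R is reflexive. Every such R is reflexive, so valid.
(B) Mr ⊃ LMr is axiom 5; it is valid on a frame exactly when R is euclidean. Such an R need not be euclidean, so not valid.
(C) Lr ⊃ Mr (axiom D) characterises the serial frames. Every such R is serial — valid.
(D) Lr ⊃ LLr (axiom 4) characterises the transitive frames. Such an R need not be transitive — not valid.

A, C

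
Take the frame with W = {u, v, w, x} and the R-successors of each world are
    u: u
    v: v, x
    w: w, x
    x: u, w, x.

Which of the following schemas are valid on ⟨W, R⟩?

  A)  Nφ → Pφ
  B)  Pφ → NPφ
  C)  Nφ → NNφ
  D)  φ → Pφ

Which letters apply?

R is reflexive: each world relates to itself.
R is not transitive: v R x and x R u but not v R u.
R is not euclidean: v R x and v R v but not x R v.
R is serial: every world has an R-successor.
(A) Nφ → Pφ is axiom D, which corresponds to seriality. R is serial — valid.
(B) Pφ → NPφ is axiom 5, which corresponds to the euclidean property. R is not euclidean — not valid.
(C) Nφ → NNφ is axiom 4; it is valid on a frame exactly when R is transitive. R is not transitive, so not valid.
(D) φ → Pφ is the dual of axiom T, which corresponds to reflexivity. R is reflexive — valid.

A, D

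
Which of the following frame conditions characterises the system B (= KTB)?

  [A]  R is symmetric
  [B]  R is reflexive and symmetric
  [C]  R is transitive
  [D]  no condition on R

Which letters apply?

B

(A) this class determines KB, not B (= KTB).
(B) B (= KTB) is sound and complete for exactly this class.
(C) this class determines K4, not B (= KTB).
(D) this class determines K, not B (= KTB).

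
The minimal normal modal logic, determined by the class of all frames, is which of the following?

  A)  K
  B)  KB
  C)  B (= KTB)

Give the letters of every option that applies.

(A) K is determined by exactly this class.
(B) KB is determined by the class of symmetric frames.
(C) B (= KTB) is determined by the class of reflexive and symmetric frames.

A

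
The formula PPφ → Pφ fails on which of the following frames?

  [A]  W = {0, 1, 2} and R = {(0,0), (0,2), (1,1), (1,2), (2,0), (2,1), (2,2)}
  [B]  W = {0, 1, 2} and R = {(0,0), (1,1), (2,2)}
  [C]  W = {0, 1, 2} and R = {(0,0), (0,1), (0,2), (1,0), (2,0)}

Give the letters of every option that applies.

The schema PPφ → Pφ is the dual of axiom 4; it is valid on a frame iff R is transitive.
(A) R is not transitive (0 R 2 and 2 R 1 but not 0 R 1), so the schema fails here.
(B) R is transitive (R is closed under composition), so the schema is valid here.
(C) R is not transitive (1 R 0 and 0 R 1 but not 1 R 1), so the schema fails here.

A, C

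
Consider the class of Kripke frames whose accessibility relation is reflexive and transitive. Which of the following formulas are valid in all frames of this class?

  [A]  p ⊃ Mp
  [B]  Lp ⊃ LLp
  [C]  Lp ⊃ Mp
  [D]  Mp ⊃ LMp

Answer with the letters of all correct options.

Reflexive relations are serial.
(A) the dual of axiom T: valid iff R is reflexive. Every such R is reflexive — valid.
(B) Lp ⊃ LLp (axiom 4) characterises the transitive frames. Every such R is transitive — valid.
(C) axiom D: valid iff R is serial. Every such R is serial — valid.
(D) Mp ⊃ LMp is axiom 5, which corresponds to the euclidean property. Such an R need not be euclidean — not valid.

A, B, C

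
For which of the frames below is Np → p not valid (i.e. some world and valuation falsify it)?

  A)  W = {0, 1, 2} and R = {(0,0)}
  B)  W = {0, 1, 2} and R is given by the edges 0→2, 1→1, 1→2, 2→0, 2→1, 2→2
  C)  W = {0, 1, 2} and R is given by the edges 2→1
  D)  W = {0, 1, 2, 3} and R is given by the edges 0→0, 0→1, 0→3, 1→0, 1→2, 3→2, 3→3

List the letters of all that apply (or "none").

A, B, C, D

The schema Np → p is axiom T; it is valid on a frame iff R is reflexive.
(A) R is not reflexive (not 1 R 1), so the schema fails here.
(B) R is not reflexive (not 0 R 0), so the schema fails here.
(C) R is not reflexive (not 0 R 0), so the schema fails here.
(D) R is not reflexive (not 1 R 1), so the schema fails here.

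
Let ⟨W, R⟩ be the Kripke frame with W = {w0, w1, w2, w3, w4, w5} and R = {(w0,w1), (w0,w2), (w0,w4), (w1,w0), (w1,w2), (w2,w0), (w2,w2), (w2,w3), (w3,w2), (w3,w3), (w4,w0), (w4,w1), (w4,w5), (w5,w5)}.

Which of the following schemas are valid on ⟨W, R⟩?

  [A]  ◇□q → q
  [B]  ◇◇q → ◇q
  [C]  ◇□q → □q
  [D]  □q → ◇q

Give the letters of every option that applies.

R is not symmetric: w1 R w2 but not w2 R w1.
R is not transitive: w0 R w1 and w1 R w0 but not w0 R w0.
R is not euclidean: w0 R w1 and w0 R w4 but not w1 R w4.
R is serial: every world has an R-successor.
(A) the dual of axiom B: valid iff R is symmetric. R is not symmetric — not valid.
(B) ◇◇q → ◇q (the dual of axiom 4) characterises the transitive frames. R is not transitive — not valid.
(C) ◇□q → □q (the dual of axiom 5) characterises the euclidean frames. R is not euclidean — not valid.
(D) axiom D: valid iff R is serial. R is serial — valid.

D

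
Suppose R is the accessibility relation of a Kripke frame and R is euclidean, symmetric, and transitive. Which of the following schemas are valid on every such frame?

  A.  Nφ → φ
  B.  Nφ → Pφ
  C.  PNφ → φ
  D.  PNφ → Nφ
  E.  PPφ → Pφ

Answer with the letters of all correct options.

C, D, E

(A) Nφ → φ (axiom T) characterises the reflexive frames. Such an R need not be reflexive — not valid.
(B) Nφ → Pφ is axiom D; it is valid on a frame exactly when R is serial. Such an R need not be serial, so not valid.
(C) PNφ → φ is the dual of axiom B; it is valid on a frame exactly when R is symmetric. Every such R is symmetric, so valid.
(D) PNφ → Nφ is the dual of axiom 5, which corresponds to the euclidean property. Every such R is euclidean — valid.
(E) PPφ → Pφ (the dual of axiom 4) characterises the transitive frames. Every such R is transitive — valid.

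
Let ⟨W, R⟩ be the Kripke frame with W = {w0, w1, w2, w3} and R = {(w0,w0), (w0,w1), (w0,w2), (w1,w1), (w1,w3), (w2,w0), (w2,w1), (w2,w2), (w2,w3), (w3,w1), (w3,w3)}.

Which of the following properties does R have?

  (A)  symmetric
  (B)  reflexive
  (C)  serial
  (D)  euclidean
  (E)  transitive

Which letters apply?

B, C

(A) not symmetric: w0 R w1 but not w1 R w0.
(B) reflexive: each world relates to itself.
(C) serial: every world has an R-successor.
(D) not euclidean: w0 R w1 and w0 R w0 but not w1 R w0.
(E) not transitive: w0 R w1 and w1 R w3 but not w0 R w3.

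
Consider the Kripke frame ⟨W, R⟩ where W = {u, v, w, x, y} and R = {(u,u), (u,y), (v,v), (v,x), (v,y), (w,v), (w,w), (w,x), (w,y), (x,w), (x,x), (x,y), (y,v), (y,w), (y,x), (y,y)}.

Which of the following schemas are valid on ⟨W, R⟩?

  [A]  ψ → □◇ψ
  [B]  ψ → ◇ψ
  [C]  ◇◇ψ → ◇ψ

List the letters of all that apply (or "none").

R is reflexive: each world relates to itself.
R is not symmetric: u R y but not y R u.
R is not transitive: u R y and y R v but not u R v.
(A) axiom B: valid iff R is symmetric. R is not symmetric — not valid.
(B) ψ → ◇ψ is the dual of axiom T; it is valid on a frame exactly when R is reflexive. R is reflexive, so valid.
(C) ◇◇ψ → ◇ψ is the dual of axiom 4, which corresponds to transitivity. R is not transitive — not valid.

B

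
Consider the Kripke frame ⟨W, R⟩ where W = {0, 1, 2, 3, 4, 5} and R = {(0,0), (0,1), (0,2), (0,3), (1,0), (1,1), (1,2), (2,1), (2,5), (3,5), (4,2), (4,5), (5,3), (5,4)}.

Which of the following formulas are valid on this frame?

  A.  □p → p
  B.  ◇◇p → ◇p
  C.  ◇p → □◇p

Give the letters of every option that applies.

R is not reflexive: not 2 R 2.
R is not transitive: 0 R 2 and 2 R 5 but not 0 R 5.
R is not euclidean: 0 R 1 and 0 R 3 but not 1 R 3.
(A) □p → p (axiom T) characterises the reflexive frames. R is not reflexive — not valid.
(B) ◇◇p → ◇p is the dual of axiom 4, which corresponds to transitivity. R is not transitive — not valid.
(C) ◇p → □◇p (axiom 5) characterises the euclidean frames. R is not euclidean — not valid.

none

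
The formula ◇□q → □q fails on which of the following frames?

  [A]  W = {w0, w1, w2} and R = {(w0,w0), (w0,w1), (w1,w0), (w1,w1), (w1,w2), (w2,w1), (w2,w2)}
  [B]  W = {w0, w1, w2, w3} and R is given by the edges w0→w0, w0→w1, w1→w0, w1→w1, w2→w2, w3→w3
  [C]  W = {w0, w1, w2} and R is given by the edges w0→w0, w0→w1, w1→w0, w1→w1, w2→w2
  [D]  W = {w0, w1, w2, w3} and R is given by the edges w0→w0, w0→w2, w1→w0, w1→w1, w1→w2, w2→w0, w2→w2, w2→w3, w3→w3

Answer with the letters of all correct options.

A, D

The schema ◇□q → □q is the dual of axiom 5; it is valid on a frame iff R is euclidean.
(A) R is not euclidean (w1 R w0 and w1 R w2 but not w0 R w2), so the schema fails here.
(B) R is euclidean (any two R-successors of the same world are R-related), so the schema is valid here.
(C) R is euclidean (any two R-successors of the same world are R-related), so the schema is valid here.
(D) R is not euclidean (w1 R w0 and w1 R w1 but not w0 R w1), so the schema fails here.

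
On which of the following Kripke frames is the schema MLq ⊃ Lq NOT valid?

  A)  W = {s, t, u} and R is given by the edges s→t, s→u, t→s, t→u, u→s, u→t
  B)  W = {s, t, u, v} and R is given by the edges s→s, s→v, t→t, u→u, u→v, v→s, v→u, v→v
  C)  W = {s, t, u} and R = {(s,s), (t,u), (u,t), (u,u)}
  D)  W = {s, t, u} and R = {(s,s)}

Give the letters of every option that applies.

The schema MLq ⊃ Lq is the dual of axiom 5; it is valid on a frame iff R is euclidean.
(A) R is not euclidean (s R t and s R t but not t R t), so the schema fails here.
(B) R is not euclidean (v R s and v R u but not s R u), so the schema fails here.
(C) R is not euclidean (u R t and u R t but not t R t), so the schema fails here.
(D) R is euclidean (any two R-successors of the same world are R-related), so the schema is valid here.

A, B, C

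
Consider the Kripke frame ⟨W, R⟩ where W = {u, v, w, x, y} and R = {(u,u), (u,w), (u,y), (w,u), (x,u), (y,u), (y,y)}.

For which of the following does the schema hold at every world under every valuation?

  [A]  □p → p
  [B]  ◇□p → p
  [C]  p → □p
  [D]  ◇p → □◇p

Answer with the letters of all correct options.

R is not reflexive: not v R v.
R is not symmetric: x R u but not u R x.
R is not euclidean: u R w and u R y but not w R y.
R is not a subset of the identity: u R w with u ≠ w.
(A) □p → p is axiom T; it is valid on a frame exactly when R is reflexive. R is not reflexive, so not valid.
(B) ◇□p → p (the dual of axiom B) characterises the symmetric frames. R is not symmetric — not valid.
(C) p → □p is equivalent to ◇p→p; it holds exactly when R ⊆ identity. Here R ⊄ identity — not valid.
(D) ◇p → □◇p is axiom 5, which corresponds to the euclidean property. R is not euclidean — not valid.

none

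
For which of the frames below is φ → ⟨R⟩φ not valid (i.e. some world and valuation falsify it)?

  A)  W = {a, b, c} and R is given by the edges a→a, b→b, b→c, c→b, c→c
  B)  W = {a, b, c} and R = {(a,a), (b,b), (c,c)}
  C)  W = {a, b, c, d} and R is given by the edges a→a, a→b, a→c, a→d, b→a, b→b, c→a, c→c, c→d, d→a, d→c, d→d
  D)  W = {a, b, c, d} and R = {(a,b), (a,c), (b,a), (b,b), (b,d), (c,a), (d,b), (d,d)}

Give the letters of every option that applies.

The schema φ → ⟨R⟩φ is the dual of axiom T; it is valid on a frame iff R is reflexive.
(A) R is reflexive (each world relates to itself), so the schema is valid here.
(B) R is reflexive (each world relates to itself), so the schema is valid here.
(C) R is reflexive (each world relates to itself), so the schema is valid here.
(D) R is not reflexive (not a R a), so the schema fails here.

D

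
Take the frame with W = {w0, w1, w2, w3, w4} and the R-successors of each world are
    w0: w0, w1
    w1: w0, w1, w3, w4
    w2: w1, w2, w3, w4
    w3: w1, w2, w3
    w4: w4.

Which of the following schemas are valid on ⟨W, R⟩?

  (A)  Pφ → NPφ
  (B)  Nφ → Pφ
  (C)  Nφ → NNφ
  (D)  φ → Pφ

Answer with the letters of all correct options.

R is reflexive: each world relates to itself.
R is not transitive: w0 R w1 and w1 R w3 but not w0 R w3.
R is not euclidean: w1 R w0 and w1 R w3 but not w0 R w3.
R is serial: every world has an R-successor.
(A) Pφ → NPφ is axiom 5, which corresponds to the euclidean property. R is not euclidean — not valid.
(B) Nφ → Pφ is axiom D, which corresponds to seriality. R is serial — valid.
(C) Nφ → NNφ is axiom 4, which corresponds to transitivity. R is not transitive — not valid.
(D) φ → Pφ is the dual of axiom T; it is valid on a frame exactly when R is reflexive. R is reflexive, so valid.

B, D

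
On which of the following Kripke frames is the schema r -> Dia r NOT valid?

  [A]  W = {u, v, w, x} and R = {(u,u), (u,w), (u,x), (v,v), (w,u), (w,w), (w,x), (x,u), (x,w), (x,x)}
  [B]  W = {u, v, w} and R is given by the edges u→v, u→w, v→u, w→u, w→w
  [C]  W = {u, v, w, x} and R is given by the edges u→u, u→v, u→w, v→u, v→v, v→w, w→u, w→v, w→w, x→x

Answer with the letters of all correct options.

B

The schema r -> Dia r is the dual of axiom T; it is valid on a frame iff R is reflexive.
(A) R is reflexive (each world relates to itself), so the schema is valid here.
(B) R is not reflexive (not u R u), so the schema fails here.
(C) R is reflexive (each world relates to itself), so the schema is valid here.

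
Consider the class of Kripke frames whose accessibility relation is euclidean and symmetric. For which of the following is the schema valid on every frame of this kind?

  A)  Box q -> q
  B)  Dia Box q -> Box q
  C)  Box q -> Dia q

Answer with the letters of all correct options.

A symmetric euclidean relation is transitive (uRv and vRw give vRu by symmetry, then uRw by the euclidean condition, applied at v).
(A) Box q -> q is axiom T, which corresponds to reflexivity. Such an R need not be reflexive — not valid.
(B) Dia Box q -> Box q is the dual of axiom 5, which corresponds to the euclidean property. Every such R is euclidean — valid.
(C) Box q -> Dia q is axiom D; it is valid on a frame exactly when R is serial. Such an R need not be serial, so not valid.

B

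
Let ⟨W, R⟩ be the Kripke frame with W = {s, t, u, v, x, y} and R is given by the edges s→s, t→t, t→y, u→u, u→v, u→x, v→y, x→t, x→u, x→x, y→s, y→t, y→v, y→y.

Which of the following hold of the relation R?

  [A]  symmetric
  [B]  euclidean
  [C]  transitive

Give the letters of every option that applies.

(A) not symmetric: u R v but not v R u.
(B) not euclidean: u R v and u R u but not v R u.
(C) not transitive: t R y and y R s but not t R s.

none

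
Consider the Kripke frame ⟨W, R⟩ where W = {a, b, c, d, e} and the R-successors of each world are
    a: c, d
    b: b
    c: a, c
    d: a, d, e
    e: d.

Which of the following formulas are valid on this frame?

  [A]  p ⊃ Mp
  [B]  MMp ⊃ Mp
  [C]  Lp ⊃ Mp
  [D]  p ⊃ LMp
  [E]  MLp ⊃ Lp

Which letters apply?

C, D

R is not reflexive: not a R a.
R is symmetric: every R-edge is matched by its reverse.
R is not transitive: a R c and c R a but not a R a.
R is not euclidean: a R c and a R d but not c R d.
R is serial: every world has an R-successor.
(A) the dual of axiom T: valid iff R is reflexive. R is not reflexive — not valid.
(B) MMp ⊃ Mp (the dual of axiom 4) characterises the transitive frames. R is not transitive — not valid.
(C) axiom D: valid iff R is serial. R is serial — valid.
(D) p ⊃ LMp is axiom B; it is valid on a frame exactly when R is symmetric. R is symmetric, so valid.
(E) the dual of axiom 5: valid iff R is euclidean. R is not euclidean — not valid.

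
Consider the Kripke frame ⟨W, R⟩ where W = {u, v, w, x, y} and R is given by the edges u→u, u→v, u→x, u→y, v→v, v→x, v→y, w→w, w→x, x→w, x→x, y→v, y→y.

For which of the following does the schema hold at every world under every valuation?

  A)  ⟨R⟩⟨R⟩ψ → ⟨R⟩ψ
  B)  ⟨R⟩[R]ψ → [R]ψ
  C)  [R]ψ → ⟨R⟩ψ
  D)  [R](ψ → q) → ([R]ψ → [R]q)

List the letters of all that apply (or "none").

R is not transitive: u R x and x R w but not u R w.
R is not euclidean: u R v and u R u but not v R u.
R is serial: every world has an R-successor.
(A) ⟨R⟩⟨R⟩ψ → ⟨R⟩ψ is the dual of axiom 4; it is valid on a frame exactly when R is transitive. R is not transitive, so not valid.
(B) ⟨R⟩[R]ψ → [R]ψ is the dual of axiom 5; it is valid on a frame exactly when R is euclidean. R is not euclidean, so not valid.
(C) axiom D: valid iff R is serial. R is serial — valid.
(D) this is just K, valid on every normal frame.

C, D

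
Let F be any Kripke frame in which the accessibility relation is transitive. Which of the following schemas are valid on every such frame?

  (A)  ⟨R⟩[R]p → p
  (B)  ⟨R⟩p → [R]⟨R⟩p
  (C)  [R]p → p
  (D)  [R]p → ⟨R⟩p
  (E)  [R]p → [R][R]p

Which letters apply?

(A) ⟨R⟩[R]p → p (the dual of axiom B) characterises the symmetric frames. Such an R need not be symmetric — not valid.
(B) ⟨R⟩p → [R]⟨R⟩p is axiom 5; it is valid on a frame exactly when R is euclidean. Such an R need not be euclidean, so not valid.
(C) [R]p → p is axiom T, which corresponds to reflexivity. Such an R need not be reflexive — not valid.
(D) [R]p → ⟨R⟩p (axiom D) characterises the serial frames. Such an R need not be serial — not valid.
(E) axiom 4: valid iff R is transitive. Every such R is transitive — valid.

E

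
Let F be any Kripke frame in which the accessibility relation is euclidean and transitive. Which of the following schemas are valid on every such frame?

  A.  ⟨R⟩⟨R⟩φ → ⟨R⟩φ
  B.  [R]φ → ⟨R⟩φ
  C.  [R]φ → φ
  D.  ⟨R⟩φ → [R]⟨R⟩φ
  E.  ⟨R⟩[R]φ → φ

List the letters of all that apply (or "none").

A, D

(A) ⟨R⟩⟨R⟩φ → ⟨R⟩φ is the dual of axiom 4; it is valid on a frame exactly when R is transitive. Every such R is transitive, so valid.
(B) [R]φ → ⟨R⟩φ is axiom D; it is valid on a frame exactly when R is serial. Such an R need not be serial, so not valid.
(C) [R]φ → φ is axiom T, which corresponds to reflexivity. Such an R need not be reflexive — not valid.
(D) ⟨R⟩φ → [R]⟨R⟩φ (axiom 5) characterises the euclidean frames. Every such R is euclidean — valid.
(E) the dual of axiom B: valid iff R is symmetric. Such an R need not be symmetric — not valid.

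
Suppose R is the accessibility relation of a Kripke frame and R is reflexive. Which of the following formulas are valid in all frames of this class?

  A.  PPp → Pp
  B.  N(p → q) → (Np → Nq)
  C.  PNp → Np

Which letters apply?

A reflexive relation is serial.
(A) PPp → Pp is the dual of axiom 4, which corresponds to transitivity. Such an R need not be transitive — not valid.
(B) N(p → q) → (Np → Nq) is the K axiom; it holds on all frames — valid.
(C) PNp → Np (the dual of axiom 5) characterises the euclidean frames. Such an R need not be euclidean — not valid.

B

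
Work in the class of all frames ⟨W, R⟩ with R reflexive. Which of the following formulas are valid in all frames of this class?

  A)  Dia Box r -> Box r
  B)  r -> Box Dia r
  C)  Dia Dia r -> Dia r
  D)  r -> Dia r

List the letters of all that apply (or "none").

D

A reflexive relation is serial.
(A) Dia Box r -> Box r (the dual of axiom 5) characterises the euclidean frames. Such an R need not be euclidean — not valid.
(B) r -> Box Dia r is axiom B, which corresponds to symmetry. Such an R need not be symmetric — not valid.
(C) Dia Dia r -> Dia r is the dual of axiom 4; it is valid on a frame exactly when R is transitive. Such an R need not be transitive, so not valid.
(D) r -> Dia r is the dual of axiom T; it is valid on a frame exactly when R is reflexive. Every such R is reflexive, so valid.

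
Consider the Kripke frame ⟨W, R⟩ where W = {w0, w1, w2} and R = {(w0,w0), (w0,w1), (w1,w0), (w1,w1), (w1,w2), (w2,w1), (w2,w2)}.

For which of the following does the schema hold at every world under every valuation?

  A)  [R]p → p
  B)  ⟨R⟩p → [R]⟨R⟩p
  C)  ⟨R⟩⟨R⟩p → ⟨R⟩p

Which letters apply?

R is reflexive: each world relates to itself.
R is not transitive: w0 R w1 and w1 R w2 but not w0 R w2.
R is not euclidean: w1 R w0 and w1 R w2 but not w0 R w2.
(A) [R]p → p is axiom T, which corresponds to reflexivity. R is reflexive — valid.
(B) axiom 5: valid iff R is euclidean. R is not euclidean — not valid.
(C) the dual of axiom 4: valid iff R is transitive. R is not transitive — not valid.

A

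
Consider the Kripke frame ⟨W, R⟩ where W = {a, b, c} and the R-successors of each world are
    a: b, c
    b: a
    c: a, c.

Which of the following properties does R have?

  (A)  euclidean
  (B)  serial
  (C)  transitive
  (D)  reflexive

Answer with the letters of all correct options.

(A) not euclidean: a R b and a R c but not b R c.
(B) serial: every world has an R-successor.
(C) not transitive: a R b and b R a but not a R a.
(D) not reflexive: not a R a.

B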